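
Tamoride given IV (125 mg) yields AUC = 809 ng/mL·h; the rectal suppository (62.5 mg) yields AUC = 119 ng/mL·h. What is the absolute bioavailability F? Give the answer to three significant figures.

F = (AUC_ev / D_ev) / (AUC_iv / D_iv)
  = (119/62.5) / (809/125)
  = 1.904 / 6.472 = 0.2942

F = 0.294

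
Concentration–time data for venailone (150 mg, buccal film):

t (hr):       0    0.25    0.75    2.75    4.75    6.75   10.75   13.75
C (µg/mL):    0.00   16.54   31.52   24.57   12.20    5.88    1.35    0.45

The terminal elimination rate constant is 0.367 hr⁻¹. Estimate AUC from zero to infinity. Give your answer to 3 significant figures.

Trapezoidal AUC_0→13.75:
  [0→0.25]: (0.00+16.54)/2 × 0.25 = 2.0675
  [0.25→0.75]: (16.54+31.52)/2 × 0.5 = 12.015
  [0.75→2.75]: (31.52+24.57)/2 × 2 = 56.09
  [2.75→4.75]: (24.57+12.20)/2 × 2 = 36.77
  [4.75→6.75]: (12.20+5.88)/2 × 2 = 18.08
  [6.75→10.75]: (5.88+1.35)/2 × 4 = 14.46
  [10.75→13.75]: (1.35+0.45)/2 × 3 = 2.7
  Sum = 142.1825 µg/mL·hr
Extrapolated tail: C_last / k_e = 0.45 / 0.367 = 1.226
AUC_0→∞ = 142.1825 + 1.226 = 143.4085 µg/mL·hr

AUC = 143 µg/mL·hr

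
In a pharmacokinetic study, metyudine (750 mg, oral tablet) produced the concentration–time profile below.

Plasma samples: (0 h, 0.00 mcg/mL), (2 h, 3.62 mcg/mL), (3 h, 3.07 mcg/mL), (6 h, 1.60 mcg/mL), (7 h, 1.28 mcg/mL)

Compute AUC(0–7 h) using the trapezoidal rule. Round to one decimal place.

Trapezoidal AUC_0→7:
  [0→2]: (0.00+3.62)/2 × 2 = 3.62
  [2→3]: (3.62+3.07)/2 × 1 = 3.345
  [3→6]: (3.07+1.60)/2 × 3 = 7.005
  [6→7]: (1.60+1.28)/2 × 1 = 1.44
  Sum = 15.41 mcg/mL·h

AUC = 15.4 mcg/mL·h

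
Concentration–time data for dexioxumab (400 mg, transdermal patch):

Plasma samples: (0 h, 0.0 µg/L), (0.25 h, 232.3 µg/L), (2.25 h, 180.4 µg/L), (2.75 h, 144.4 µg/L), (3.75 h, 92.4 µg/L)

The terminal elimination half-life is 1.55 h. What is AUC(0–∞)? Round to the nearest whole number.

AUC = 848 µg/L·h

Trapezoidal AUC_0→3.75:
  [0→0.25]: (0.0+232.3)/2 × 0.25 = 29.0375
  [0.25→2.25]: (232.3+180.4)/2 × 2 = 412.7
  [2.25→2.75]: (180.4+144.4)/2 × 0.5 = 81.2
  [2.75→3.75]: (144.4+92.4)/2 × 1 = 118.4
  Sum = 641.3375 µg/L·h
k_e = ln2 / t½ = 0.693147 / 1.55 = 0.4472 h^-1
Extrapolated tail: C_last / k_e = 92.4 / 0.4472 = 206.619
AUC_0→∞ = 641.3375 + 206.619 = 847.9565 µg/L·h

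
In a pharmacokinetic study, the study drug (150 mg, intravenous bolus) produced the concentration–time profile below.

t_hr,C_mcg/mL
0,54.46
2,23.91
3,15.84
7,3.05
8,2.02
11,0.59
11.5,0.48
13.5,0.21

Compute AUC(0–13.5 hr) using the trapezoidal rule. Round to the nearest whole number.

Trapezoidal AUC_0→13.5:
  [0→2]: (54.46+23.91)/2 × 2 = 78.37
  [2→3]: (23.91+15.84)/2 × 1 = 19.875
  [3→7]: (15.84+3.05)/2 × 4 = 37.78
  [7→8]: (3.05+2.02)/2 × 1 = 2.535
  [8→11]: (2.02+0.59)/2 × 3 = 3.915
  [11→11.5]: (0.59+0.48)/2 × 0.5 = 0.2675
  [11.5→13.5]: (0.48+0.21)/2 × 2 = 0.69
  Sum = 143.4325 mcg/mL·hr

AUC = 143 mcg/mL·hr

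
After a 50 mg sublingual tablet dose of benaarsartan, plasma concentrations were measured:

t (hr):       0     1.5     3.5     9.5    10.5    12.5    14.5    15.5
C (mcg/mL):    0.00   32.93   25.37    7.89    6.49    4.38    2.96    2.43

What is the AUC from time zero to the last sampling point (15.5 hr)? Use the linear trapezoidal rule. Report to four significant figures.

AUC = 210.9 mcg/mL·hr

Trapezoidal AUC_0→15.5:
  [0→1.5]: (0.00+32.93)/2 × 1.5 = 24.6975
  [1.5→3.5]: (32.93+25.37)/2 × 2 = 58.3
  [3.5→9.5]: (25.37+7.89)/2 × 6 = 99.78
  [9.5→10.5]: (7.89+6.49)/2 × 1 = 7.19
  [10.5→12.5]: (6.49+4.38)/2 × 2 = 10.87
  [12.5→14.5]: (4.38+2.96)/2 × 2 = 7.34
  [14.5→15.5]: (2.96+2.43)/2 × 1 = 2.695
  Sum = 210.8725 mcg/mL·hr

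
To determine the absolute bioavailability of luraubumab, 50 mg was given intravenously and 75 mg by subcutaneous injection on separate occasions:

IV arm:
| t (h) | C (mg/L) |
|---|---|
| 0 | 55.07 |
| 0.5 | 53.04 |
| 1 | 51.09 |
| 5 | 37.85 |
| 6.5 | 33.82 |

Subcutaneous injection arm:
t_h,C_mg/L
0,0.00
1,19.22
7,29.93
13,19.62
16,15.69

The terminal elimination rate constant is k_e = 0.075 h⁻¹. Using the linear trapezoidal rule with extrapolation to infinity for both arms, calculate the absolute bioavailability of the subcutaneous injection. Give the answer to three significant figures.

Trapezoidal AUC_0→6.5 (IV):
  [0→0.5]: (55.07+53.04)/2 × 0.5 = 27.0275
  [0.5→1]: (53.04+51.09)/2 × 0.5 = 26.0325
  [1→5]: (51.09+37.85)/2 × 4 = 177.88
  [5→6.5]: (37.85+33.82)/2 × 1.5 = 53.7525
  Sum = 284.6925 mg/L·h
IV tail: 33.82/0.075 = 450.933; AUC_iv,0→∞ = 284.6925 + 450.933 = 735.6255 mg/L·h
Trapezoidal AUC_0→16 (subcutaneous injection):
  [0→1]: (0.00+19.22)/2 × 1 = 9.61
  [1→7]: (19.22+29.93)/2 × 6 = 147.45
  [7→13]: (29.93+19.62)/2 × 6 = 148.65
  [13→16]: (19.62+15.69)/2 × 3 = 52.965
  Sum = 358.675 mg/L·h
subcutaneous injection tail: 15.69/0.075 = 209.200; AUC_ev,0→∞ = 358.675 + 209.200 = 567.875 mg/L·h
F = (AUC_ev/D_ev)/(AUC_iv/D_iv) = (567.875/75)/(735.6255/50) = 7.57167/14.71251 = 0.5146

F = 0.515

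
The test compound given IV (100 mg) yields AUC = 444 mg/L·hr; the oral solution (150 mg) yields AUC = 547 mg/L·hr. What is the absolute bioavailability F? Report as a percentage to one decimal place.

F = 82.1%

F = (AUC_ev / D_ev) / (AUC_iv / D_iv)
  = (547/150) / (444/100)
  = 3.64667 / 4.44 = 0.8213
  = 82.13%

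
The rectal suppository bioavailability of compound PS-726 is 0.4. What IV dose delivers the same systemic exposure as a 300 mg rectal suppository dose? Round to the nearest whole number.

Systemic exposure from an extravascular dose = F × D_ev, so the equivalent IV dose is F × D_ev.
D_iv = F × D_ev = 0.4 × 300 = 120 mg

D_iv = 120 mg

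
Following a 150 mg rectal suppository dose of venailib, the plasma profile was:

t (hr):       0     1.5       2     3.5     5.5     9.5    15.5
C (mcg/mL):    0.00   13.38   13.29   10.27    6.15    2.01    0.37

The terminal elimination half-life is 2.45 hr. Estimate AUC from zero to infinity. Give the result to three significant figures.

AUC = 75.6 mcg/mL·hr

Trapezoidal AUC_0→15.5:
  [0→1.5]: (0.00+13.38)/2 × 1.5 = 10.035
  [1.5→2]: (13.38+13.29)/2 × 0.5 = 6.6675
  [2→3.5]: (13.29+10.27)/2 × 1.5 = 17.67
  [3.5→5.5]: (10.27+6.15)/2 × 2 = 16.42
  [5.5→9.5]: (6.15+2.01)/2 × 4 = 16.32
  [9.5→15.5]: (2.01+0.37)/2 × 6 = 7.14
  Sum = 74.2525 mcg/mL·hr
k_e = ln2 / t½ = 0.693147 / 2.45 = 0.2829 hr^-1
Extrapolated tail: C_last / k_e = 0.37 / 0.2829 = 1.308
AUC_0→∞ = 74.2525 + 1.308 = 75.5605 mcg/mL·hr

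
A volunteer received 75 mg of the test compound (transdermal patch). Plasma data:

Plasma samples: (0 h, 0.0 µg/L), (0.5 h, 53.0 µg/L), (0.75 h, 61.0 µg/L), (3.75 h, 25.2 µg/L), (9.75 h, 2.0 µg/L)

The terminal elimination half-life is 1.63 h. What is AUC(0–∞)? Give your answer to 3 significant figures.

Trapezoidal AUC_0→9.75:
  [0→0.5]: (0.0+53.0)/2 × 0.5 = 13.25
  [0.5→0.75]: (53.0+61.0)/2 × 0.25 = 14.25
  [0.75→3.75]: (61.0+25.2)/2 × 3 = 129.3
  [3.75→9.75]: (25.2+2.0)/2 × 6 = 81.6
  Sum = 238.4 µg/L·h
k_e = ln2 / t½ = 0.693147 / 1.63 = 0.4252 h^-1
Extrapolated tail: C_last / k_e = 2.0 / 0.4252 = 4.704
AUC_0→∞ = 238.4 + 4.704 = 243.104 µg/L·h

AUC = 243 µg/L·h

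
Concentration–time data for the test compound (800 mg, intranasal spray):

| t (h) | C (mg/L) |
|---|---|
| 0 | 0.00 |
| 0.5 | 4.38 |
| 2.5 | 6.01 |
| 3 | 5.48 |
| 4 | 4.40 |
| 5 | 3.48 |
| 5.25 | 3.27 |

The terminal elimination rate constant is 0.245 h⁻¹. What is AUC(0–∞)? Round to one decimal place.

AUC = 37.4 mg/L·h

Trapezoidal AUC_0→5.25:
  [0→0.5]: (0.00+4.38)/2 × 0.5 = 1.095
  [0.5→2.5]: (4.38+6.01)/2 × 2 = 10.39
  [2.5→3]: (6.01+5.48)/2 × 0.5 = 2.8725
  [3→4]: (5.48+4.40)/2 × 1 = 4.94
  [4→5]: (4.40+3.48)/2 × 1 = 3.94
  [5→5.25]: (3.48+3.27)/2 × 0.25 = 0.84375
  Sum = 24.08125 mg/L·h
Extrapolated tail: C_last / k_e = 3.27 / 0.245 = 13.347
AUC_0→∞ = 24.08125 + 13.347 = 37.42825 mg/L·h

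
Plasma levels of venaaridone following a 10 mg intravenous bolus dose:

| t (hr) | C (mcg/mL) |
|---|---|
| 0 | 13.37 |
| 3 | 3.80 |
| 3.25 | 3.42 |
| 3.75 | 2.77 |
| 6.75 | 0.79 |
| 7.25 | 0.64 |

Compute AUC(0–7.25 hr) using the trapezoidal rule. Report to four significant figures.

AUC = 33.90 mcg/mL·hr

Trapezoidal AUC_0→7.25:
  [0→3]: (13.37+3.80)/2 × 3 = 25.755
  [3→3.25]: (3.80+3.42)/2 × 0.25 = 0.9025
  [3.25→3.75]: (3.42+2.77)/2 × 0.5 = 1.5475
  [3.75→6.75]: (2.77+0.79)/2 × 3 = 5.34
  [6.75→7.25]: (0.79+0.64)/2 × 0.5 = 0.3575
  Sum = 33.9025 mcg/mL·hr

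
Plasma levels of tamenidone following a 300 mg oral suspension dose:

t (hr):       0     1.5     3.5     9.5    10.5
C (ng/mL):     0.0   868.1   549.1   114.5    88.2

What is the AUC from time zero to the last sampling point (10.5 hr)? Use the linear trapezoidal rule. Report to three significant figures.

AUC = 4160 ng/mL·hr

Trapezoidal AUC_0→10.5:
  [0→1.5]: (0.0+868.1)/2 × 1.5 = 651.075
  [1.5→3.5]: (868.1+549.1)/2 × 2 = 1417.2
  [3.5→9.5]: (549.1+114.5)/2 × 6 = 1990.8
  [9.5→10.5]: (114.5+88.2)/2 × 1 = 101.35
  Sum = 4160.425 ng/mL·hr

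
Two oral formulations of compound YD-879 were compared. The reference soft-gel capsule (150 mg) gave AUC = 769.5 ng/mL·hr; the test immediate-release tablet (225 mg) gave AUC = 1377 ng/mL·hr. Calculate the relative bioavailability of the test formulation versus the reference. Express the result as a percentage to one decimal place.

F_rel = (AUC_test/D_test) / (AUC_ref/D_ref)
      = (1377/225) / (769.5/150)
      = 6.12 / 5.13 = 1.1930 = 119.30%

F_rel = 119.3%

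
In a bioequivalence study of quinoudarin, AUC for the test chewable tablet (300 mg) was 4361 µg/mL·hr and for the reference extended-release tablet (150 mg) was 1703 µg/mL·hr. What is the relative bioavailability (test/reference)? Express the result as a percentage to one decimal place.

F_rel = 128.0%

F_rel = (AUC_test/D_test) / (AUC_ref/D_ref)
      = (4361/300) / (1703/150)
      = 14.5367 / 11.3533 = 1.2804 = 128.04%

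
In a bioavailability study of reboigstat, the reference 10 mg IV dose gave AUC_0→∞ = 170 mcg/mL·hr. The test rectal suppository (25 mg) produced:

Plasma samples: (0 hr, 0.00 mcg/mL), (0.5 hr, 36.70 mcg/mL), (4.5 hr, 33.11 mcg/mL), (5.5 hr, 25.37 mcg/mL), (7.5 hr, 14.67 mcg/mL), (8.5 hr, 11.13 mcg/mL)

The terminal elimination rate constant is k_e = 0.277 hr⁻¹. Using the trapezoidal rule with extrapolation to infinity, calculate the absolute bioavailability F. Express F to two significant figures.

F = 0.64

Trapezoidal AUC_0→8.5 (rectal suppository):
  [0→0.5]: (0.00+36.70)/2 × 0.5 = 9.175
  [0.5→4.5]: (36.70+33.11)/2 × 4 = 139.62
  [4.5→5.5]: (33.11+25.37)/2 × 1 = 29.24
  [5.5→7.5]: (25.37+14.67)/2 × 2 = 40.04
  [7.5→8.5]: (14.67+11.13)/2 × 1 = 12.9
  Sum = 230.975 mcg/mL·hr
Tail: C_last/k_e = 11.13/0.277 = 40.181
AUC_0→∞ (rectal suppository) = 230.975 + 40.181 = 271.156 mcg/mL·hr
F = (AUC_ev/D_ev)/(AUC_iv/D_iv) = (271.156/25)/(170/10) = 10.84624/17 = 0.6380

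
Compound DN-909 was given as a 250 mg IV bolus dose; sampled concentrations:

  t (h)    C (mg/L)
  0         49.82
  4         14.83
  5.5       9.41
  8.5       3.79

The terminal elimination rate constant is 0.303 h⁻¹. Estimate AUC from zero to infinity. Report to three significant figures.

AUC = 180 mg/L·h

Trapezoidal AUC_0→8.5:
  [0→4]: (49.82+14.83)/2 × 4 = 129.3
  [4→5.5]: (14.83+9.41)/2 × 1.5 = 18.18
  [5.5→8.5]: (9.41+3.79)/2 × 3 = 19.8
  Sum = 167.28 mg/L·h
Extrapolated tail: C_last / k_e = 3.79 / 0.303 = 12.508
AUC_0→∞ = 167.28 + 12.508 = 179.788 mg/L·h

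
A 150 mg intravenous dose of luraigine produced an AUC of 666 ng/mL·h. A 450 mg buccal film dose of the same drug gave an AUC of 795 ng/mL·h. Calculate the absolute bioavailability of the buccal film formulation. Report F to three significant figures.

F = (AUC_ev / D_ev) / (AUC_iv / D_iv)
  = (795/450) / (666/150)
  = 1.76667 / 4.44 = 0.3979

F = 0.398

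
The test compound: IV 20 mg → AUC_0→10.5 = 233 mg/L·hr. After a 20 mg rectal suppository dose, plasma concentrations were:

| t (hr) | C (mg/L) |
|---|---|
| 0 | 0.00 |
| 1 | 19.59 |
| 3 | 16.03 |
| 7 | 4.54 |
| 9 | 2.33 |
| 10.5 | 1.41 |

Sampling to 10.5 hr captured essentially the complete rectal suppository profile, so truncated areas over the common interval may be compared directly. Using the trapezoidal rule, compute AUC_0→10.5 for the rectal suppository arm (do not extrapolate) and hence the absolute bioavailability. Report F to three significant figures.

Trapezoidal AUC_0→10.5 (rectal suppository):
  [0→1]: (0.00+19.59)/2 × 1 = 9.795
  [1→3]: (19.59+16.03)/2 × 2 = 35.62
  [3→7]: (16.03+4.54)/2 × 4 = 41.14
  [7→9]: (4.54+2.33)/2 × 2 = 6.87
  [9→10.5]: (2.33+1.41)/2 × 1.5 = 2.805
  Sum = 96.23 mg/L·hr
F = (AUC_ev/D_ev)/(AUC_iv/D_iv) = (96.23/20)/(233/20) = 4.8115/11.65 = 0.4130

F = 0.413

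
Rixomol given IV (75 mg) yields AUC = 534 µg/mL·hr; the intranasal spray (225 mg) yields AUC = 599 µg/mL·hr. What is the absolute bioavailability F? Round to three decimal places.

F = 0.374

F = (AUC_ev / D_ev) / (AUC_iv / D_iv)
  = (599/225) / (534/75)
  = 2.66222 / 7.12 = 0.3739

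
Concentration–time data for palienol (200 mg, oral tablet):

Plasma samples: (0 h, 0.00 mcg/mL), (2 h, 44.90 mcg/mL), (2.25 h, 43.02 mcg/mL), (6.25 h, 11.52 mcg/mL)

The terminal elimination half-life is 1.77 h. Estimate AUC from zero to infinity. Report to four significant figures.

AUC = 194.4 mcg/mL·h

Trapezoidal AUC_0→6.25:
  [0→2]: (0.00+44.90)/2 × 2 = 44.9
  [2→2.25]: (44.90+43.02)/2 × 0.25 = 10.99
  [2.25→6.25]: (43.02+11.52)/2 × 4 = 109.08
  Sum = 164.97 mcg/mL·h
k_e = ln2 / t½ = 0.693147 / 1.77 = 0.3916 h^-1
Extrapolated tail: C_last / k_e = 11.52 / 0.3916 = 29.418
AUC_0→∞ = 164.97 + 29.418 = 194.388 mcg/mL·h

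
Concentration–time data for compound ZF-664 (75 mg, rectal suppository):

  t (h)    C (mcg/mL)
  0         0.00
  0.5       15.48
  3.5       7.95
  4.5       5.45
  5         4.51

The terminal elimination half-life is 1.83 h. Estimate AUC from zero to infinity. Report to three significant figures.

Trapezoidal AUC_0→5:
  [0→0.5]: (0.00+15.48)/2 × 0.5 = 3.87
  [0.5→3.5]: (15.48+7.95)/2 × 3 = 35.145
  [3.5→4.5]: (7.95+5.45)/2 × 1 = 6.7
  [4.5→5]: (5.45+4.51)/2 × 0.5 = 2.49
  Sum = 48.205 mcg/mL·h
k_e = ln2 / t½ = 0.693147 / 1.83 = 0.3788 h^-1
Extrapolated tail: C_last / k_e = 4.51 / 0.3788 = 11.906
AUC_0→∞ = 48.205 + 11.906 = 60.111 mcg/mL·h

AUC = 60.1 mcg/mL·h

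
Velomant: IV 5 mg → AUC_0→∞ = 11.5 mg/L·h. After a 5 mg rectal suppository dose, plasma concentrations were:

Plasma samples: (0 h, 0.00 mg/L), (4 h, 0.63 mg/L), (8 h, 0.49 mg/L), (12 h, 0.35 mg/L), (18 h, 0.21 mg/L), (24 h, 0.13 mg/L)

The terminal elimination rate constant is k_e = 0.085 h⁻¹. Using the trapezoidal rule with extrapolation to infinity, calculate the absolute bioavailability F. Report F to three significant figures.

Trapezoidal AUC_0→24 (rectal suppository):
  [0→4]: (0.00+0.63)/2 × 4 = 1.26
  [4→8]: (0.63+0.49)/2 × 4 = 2.24
  [8→12]: (0.49+0.35)/2 × 4 = 1.68
  [12→18]: (0.35+0.21)/2 × 6 = 1.68
  [18→24]: (0.21+0.13)/2 × 6 = 1.02
  Sum = 7.88 mg/L·h
Tail: C_last/k_e = 0.13/0.085 = 1.529
AUC_0→∞ (rectal suppository) = 7.88 + 1.529 = 9.409 mg/L·h
F = (AUC_ev/D_ev)/(AUC_iv/D_iv) = (9.409/5)/(11.5/5) = 1.8818/2.3 = 0.8182

F = 0.818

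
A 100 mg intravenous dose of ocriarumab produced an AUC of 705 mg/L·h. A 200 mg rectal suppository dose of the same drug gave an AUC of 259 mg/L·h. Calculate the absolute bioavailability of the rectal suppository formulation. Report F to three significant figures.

F = (AUC_ev / D_ev) / (AUC_iv / D_iv)
  = (259/200) / (705/100)
  = 1.295 / 7.05 = 0.1837

F = 0.184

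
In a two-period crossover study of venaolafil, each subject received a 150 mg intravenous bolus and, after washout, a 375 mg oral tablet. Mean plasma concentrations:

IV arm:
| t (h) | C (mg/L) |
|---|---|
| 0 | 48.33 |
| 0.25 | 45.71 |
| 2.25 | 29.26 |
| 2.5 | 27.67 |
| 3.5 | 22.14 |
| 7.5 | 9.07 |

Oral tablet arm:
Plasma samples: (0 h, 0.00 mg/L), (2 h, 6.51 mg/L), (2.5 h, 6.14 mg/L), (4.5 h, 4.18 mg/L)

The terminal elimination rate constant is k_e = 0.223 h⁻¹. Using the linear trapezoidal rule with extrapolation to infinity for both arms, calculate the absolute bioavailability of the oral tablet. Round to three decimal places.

F = 0.070

Trapezoidal AUC_0→7.5 (IV):
  [0→0.25]: (48.33+45.71)/2 × 0.25 = 11.755
  [0.25→2.25]: (45.71+29.26)/2 × 2 = 74.97
  [2.25→2.5]: (29.26+27.67)/2 × 0.25 = 7.11625
  [2.5→3.5]: (27.67+22.14)/2 × 1 = 24.905
  [3.5→7.5]: (22.14+9.07)/2 × 4 = 62.42
  Sum = 181.16625 mg/L·h
IV tail: 9.07/0.223 = 40.673; AUC_iv,0→∞ = 181.16625 + 40.673 = 221.83925 mg/L·h
Trapezoidal AUC_0→4.5 (oral tablet):
  [0→2]: (0.00+6.51)/2 × 2 = 6.51
  [2→2.5]: (6.51+6.14)/2 × 0.5 = 3.1625
  [2.5→4.5]: (6.14+4.18)/2 × 2 = 10.32
  Sum = 19.9925 mg/L·h
oral tablet tail: 4.18/0.223 = 18.744; AUC_ev,0→∞ = 19.9925 + 18.744 = 38.7365 mg/L·h
F = (AUC_ev/D_ev)/(AUC_iv/D_iv) = (38.7365/375)/(221.83925/150) = 0.103297/1.47893 = 0.0698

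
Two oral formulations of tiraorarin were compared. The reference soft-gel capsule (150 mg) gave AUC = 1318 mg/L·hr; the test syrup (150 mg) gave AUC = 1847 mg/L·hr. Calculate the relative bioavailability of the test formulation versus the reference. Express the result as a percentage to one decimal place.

F_rel = (AUC_test/D_test) / (AUC_ref/D_ref)
      = (1847/150) / (1318/150)
      = 12.3133 / 8.78667 = 1.4014 = 140.14%

F_rel = 140.1%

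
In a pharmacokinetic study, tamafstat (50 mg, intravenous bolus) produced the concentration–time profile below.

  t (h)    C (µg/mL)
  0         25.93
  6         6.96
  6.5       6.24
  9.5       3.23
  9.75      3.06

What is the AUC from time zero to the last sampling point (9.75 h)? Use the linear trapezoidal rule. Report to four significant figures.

AUC = 117.0 µg/mL·h

Trapezoidal AUC_0→9.75:
  [0→6]: (25.93+6.96)/2 × 6 = 98.67
  [6→6.5]: (6.96+6.24)/2 × 0.5 = 3.3
  [6.5→9.5]: (6.24+3.23)/2 × 3 = 14.205
  [9.5→9.75]: (3.23+3.06)/2 × 0.25 = 0.78625
  Sum = 116.96125 µg/mL·h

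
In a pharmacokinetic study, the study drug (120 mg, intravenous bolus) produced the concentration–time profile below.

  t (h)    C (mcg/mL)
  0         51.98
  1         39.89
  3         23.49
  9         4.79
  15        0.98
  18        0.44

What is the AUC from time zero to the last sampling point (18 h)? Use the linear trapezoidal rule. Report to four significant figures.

Trapezoidal AUC_0→18:
  [0→1]: (51.98+39.89)/2 × 1 = 45.935
  [1→3]: (39.89+23.49)/2 × 2 = 63.38
  [3→9]: (23.49+4.79)/2 × 6 = 84.84
  [9→15]: (4.79+0.98)/2 × 6 = 17.31
  [15→18]: (0.98+0.44)/2 × 3 = 2.13
  Sum = 213.595 mcg/mL·h

AUC = 213.6 mcg/mL·h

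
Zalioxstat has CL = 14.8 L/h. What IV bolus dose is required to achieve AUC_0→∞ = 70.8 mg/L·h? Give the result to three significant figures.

Dose = 1050 mg

Dose_iv = CL × AUC_0→∞
     = 14.8 × 70.8 = 1047.84 mg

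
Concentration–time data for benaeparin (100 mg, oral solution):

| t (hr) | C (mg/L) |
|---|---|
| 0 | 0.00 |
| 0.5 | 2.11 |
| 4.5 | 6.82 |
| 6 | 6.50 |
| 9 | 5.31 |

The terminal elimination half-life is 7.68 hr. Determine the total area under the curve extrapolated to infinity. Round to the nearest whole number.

AUC = 105 mg/L·hr

Trapezoidal AUC_0→9:
  [0→0.5]: (0.00+2.11)/2 × 0.5 = 0.5275
  [0.5→4.5]: (2.11+6.82)/2 × 4 = 17.86
  [4.5→6]: (6.82+6.50)/2 × 1.5 = 9.99
  [6→9]: (6.50+5.31)/2 × 3 = 17.715
  Sum = 46.0925 mg/L·hr
k_e = ln2 / t½ = 0.693147 / 7.68 = 0.0903 hr^-1
Extrapolated tail: C_last / k_e = 5.31 / 0.0903 = 58.804
AUC_0→∞ = 46.0925 + 58.804 = 104.8965 mg/L·hr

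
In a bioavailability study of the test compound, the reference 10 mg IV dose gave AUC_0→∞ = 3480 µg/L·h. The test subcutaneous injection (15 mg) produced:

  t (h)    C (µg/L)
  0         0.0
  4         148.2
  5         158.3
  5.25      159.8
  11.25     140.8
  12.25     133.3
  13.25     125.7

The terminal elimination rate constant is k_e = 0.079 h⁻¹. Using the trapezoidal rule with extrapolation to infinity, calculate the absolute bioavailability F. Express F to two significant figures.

Trapezoidal AUC_0→13.25 (subcutaneous injection):
  [0→4]: (0.0+148.2)/2 × 4 = 296.4
  [4→5]: (148.2+158.3)/2 × 1 = 153.25
  [5→5.25]: (158.3+159.8)/2 × 0.25 = 39.7625
  [5.25→11.25]: (159.8+140.8)/2 × 6 = 901.8
  [11.25→12.25]: (140.8+133.3)/2 × 1 = 137.05
  [12.25→13.25]: (133.3+125.7)/2 × 1 = 129.5
  Sum = 1657.7625 µg/L·h
Tail: C_last/k_e = 125.7/0.079 = 1591.139
AUC_0→∞ (subcutaneous injection) = 1657.7625 + 1591.139 = 3248.9015 µg/L·h
F = (AUC_ev/D_ev)/(AUC_iv/D_iv) = (3248.9015/15)/(3480/10) = 216.593/348 = 0.6224

F = 0.62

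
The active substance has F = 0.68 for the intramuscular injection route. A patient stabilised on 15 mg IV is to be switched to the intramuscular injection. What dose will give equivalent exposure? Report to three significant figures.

For equal systemic exposure: F × D_ev = D_iv
D_ev = D_iv / F = 15 / 0.68 = 22.0588 mg

D_intramuscular = 22.1 mg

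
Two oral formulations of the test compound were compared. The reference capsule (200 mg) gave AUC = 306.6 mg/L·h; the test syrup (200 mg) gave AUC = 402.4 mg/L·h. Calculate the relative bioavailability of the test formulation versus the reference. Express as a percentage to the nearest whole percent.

F_rel = 131%

F_rel = (AUC_test/D_test) / (AUC_ref/D_ref)
      = (402.4/200) / (306.6/200)
      = 2.012 / 1.533 = 1.3125 = 131.25%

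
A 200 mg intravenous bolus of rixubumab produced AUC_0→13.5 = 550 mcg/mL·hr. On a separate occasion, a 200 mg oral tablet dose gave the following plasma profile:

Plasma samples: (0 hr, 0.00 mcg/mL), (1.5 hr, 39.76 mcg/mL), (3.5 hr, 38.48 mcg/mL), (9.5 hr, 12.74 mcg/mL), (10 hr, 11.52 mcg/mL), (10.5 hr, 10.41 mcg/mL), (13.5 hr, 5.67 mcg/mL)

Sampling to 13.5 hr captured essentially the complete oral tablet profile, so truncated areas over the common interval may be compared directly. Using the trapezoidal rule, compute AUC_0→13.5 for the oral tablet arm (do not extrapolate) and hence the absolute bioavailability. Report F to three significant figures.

F = 0.541

Trapezoidal AUC_0→13.5 (oral tablet):
  [0→1.5]: (0.00+39.76)/2 × 1.5 = 29.82
  [1.5→3.5]: (39.76+38.48)/2 × 2 = 78.24
  [3.5→9.5]: (38.48+12.74)/2 × 6 = 153.66
  [9.5→10]: (12.74+11.52)/2 × 0.5 = 6.065
  [10→10.5]: (11.52+10.41)/2 × 0.5 = 5.4825
  [10.5→13.5]: (10.41+5.67)/2 × 3 = 24.12
  Sum = 297.3875 mcg/mL·hr
F = (AUC_ev/D_ev)/(AUC_iv/D_iv) = (297.3875/200)/(550/200) = 1.4869375/2.75 = 0.5407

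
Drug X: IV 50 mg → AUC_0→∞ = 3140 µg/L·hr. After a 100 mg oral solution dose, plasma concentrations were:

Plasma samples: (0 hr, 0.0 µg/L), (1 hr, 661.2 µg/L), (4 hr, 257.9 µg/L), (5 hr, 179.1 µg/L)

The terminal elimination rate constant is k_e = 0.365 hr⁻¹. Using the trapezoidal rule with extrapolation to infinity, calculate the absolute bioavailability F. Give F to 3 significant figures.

F = 0.385

Trapezoidal AUC_0→5 (oral solution):
  [0→1]: (0.0+661.2)/2 × 1 = 330.6
  [1→4]: (661.2+257.9)/2 × 3 = 1378.65
  [4→5]: (257.9+179.1)/2 × 1 = 218.5
  Sum = 1927.75 µg/L·hr
Tail: C_last/k_e = 179.1/0.365 = 490.685
AUC_0→∞ (oral solution) = 1927.75 + 490.685 = 2418.435 µg/L·hr
F = (AUC_ev/D_ev)/(AUC_iv/D_iv) = (2418.435/100)/(3140/50) = 24.18435/62.8 = 0.3851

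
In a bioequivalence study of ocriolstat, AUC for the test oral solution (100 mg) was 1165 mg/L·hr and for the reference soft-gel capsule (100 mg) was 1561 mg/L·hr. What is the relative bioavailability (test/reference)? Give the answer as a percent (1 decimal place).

F_rel = 74.6%

F_rel = (AUC_test/D_test) / (AUC_ref/D_ref)
      = (1165/100) / (1561/100)
      = 11.65 / 15.61 = 0.7463 = 74.63%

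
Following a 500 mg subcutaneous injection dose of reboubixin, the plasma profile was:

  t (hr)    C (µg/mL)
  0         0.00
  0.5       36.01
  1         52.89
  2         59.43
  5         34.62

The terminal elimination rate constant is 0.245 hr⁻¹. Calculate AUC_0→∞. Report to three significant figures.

Trapezoidal AUC_0→5:
  [0→0.5]: (0.00+36.01)/2 × 0.5 = 9.0025
  [0.5→1]: (36.01+52.89)/2 × 0.5 = 22.225
  [1→2]: (52.89+59.43)/2 × 1 = 56.16
  [2→5]: (59.43+34.62)/2 × 3 = 141.075
  Sum = 228.4625 µg/mL·hr
Extrapolated tail: C_last / k_e = 34.62 / 0.245 = 141.306
AUC_0→∞ = 228.4625 + 141.306 = 369.7685 µg/mL·hr

AUC = 370 µg/mL·hr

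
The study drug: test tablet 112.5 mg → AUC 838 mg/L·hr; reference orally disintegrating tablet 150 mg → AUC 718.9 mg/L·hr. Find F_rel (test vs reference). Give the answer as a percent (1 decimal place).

F_rel = 155.4%

F_rel = (AUC_test/D_test) / (AUC_ref/D_ref)
      = (838/112.5) / (718.9/150)
      = 7.44889 / 4.79267 = 1.5542 = 155.42%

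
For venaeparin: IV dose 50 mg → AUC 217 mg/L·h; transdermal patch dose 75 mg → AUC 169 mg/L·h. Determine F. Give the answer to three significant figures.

F = 0.519

F = (AUC_ev / D_ev) / (AUC_iv / D_iv)
  = (169/75) / (217/50)
  = 2.25333 / 4.34 = 0.5192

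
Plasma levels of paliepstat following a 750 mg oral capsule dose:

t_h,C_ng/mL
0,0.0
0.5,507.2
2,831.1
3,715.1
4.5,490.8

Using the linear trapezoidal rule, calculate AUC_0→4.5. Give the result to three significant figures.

AUC = 2810 ng/mL·h

Trapezoidal AUC_0→4.5:
  [0→0.5]: (0.0+507.2)/2 × 0.5 = 126.8
  [0.5→2]: (507.2+831.1)/2 × 1.5 = 1003.725
  [2→3]: (831.1+715.1)/2 × 1 = 773.1
  [3→4.5]: (715.1+490.8)/2 × 1.5 = 904.425
  Sum = 2808.05 ng/mL·h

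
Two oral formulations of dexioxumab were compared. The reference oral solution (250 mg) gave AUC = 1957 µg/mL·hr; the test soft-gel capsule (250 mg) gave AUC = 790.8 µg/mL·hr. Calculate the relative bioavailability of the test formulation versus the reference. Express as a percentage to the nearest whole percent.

F_rel = 40%

F_rel = (AUC_test/D_test) / (AUC_ref/D_ref)
      = (790.8/250) / (1957/250)
      = 3.1632 / 7.828 = 0.4041 = 40.41%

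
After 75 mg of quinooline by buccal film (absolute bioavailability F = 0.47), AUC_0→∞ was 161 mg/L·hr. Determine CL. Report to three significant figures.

CL = 0.219 L/hr

CL = F × Dose / AUC_0→∞
   = 0.47 × 75 / 161 = 0.218944 L/hr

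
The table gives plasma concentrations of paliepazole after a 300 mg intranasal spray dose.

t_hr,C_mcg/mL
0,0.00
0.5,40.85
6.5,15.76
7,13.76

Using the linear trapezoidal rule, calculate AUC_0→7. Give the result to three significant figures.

Trapezoidal AUC_0→7:
  [0→0.5]: (0.00+40.85)/2 × 0.5 = 10.2125
  [0.5→6.5]: (40.85+15.76)/2 × 6 = 169.83
  [6.5→7]: (15.76+13.76)/2 × 0.5 = 7.38
  Sum = 187.4225 mcg/mL·hr

AUC = 187 mcg/mL·hr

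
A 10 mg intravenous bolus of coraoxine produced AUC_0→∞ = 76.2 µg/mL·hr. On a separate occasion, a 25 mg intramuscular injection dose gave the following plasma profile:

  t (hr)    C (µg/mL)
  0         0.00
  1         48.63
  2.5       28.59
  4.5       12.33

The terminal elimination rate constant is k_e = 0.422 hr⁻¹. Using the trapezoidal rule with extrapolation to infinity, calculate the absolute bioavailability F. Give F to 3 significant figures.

Trapezoidal AUC_0→4.5 (intramuscular injection):
  [0→1]: (0.00+48.63)/2 × 1 = 24.315
  [1→2.5]: (48.63+28.59)/2 × 1.5 = 57.915
  [2.5→4.5]: (28.59+12.33)/2 × 2 = 40.92
  Sum = 123.15 µg/mL·hr
Tail: C_last/k_e = 12.33/0.422 = 29.218
AUC_0→∞ (intramuscular injection) = 123.15 + 29.218 = 152.368 µg/mL·hr
F = (AUC_ev/D_ev)/(AUC_iv/D_iv) = (152.368/25)/(76.2/10) = 6.09472/7.62 = 0.7998

F = 0.800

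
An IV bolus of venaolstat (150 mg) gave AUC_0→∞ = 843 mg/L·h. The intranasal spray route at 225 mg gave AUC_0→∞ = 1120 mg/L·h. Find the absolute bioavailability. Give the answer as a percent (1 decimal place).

F = (AUC_ev / D_ev) / (AUC_iv / D_iv)
  = (1120/225) / (843/150)
  = 4.97778 / 5.62 = 0.8857
  = 88.57%

F = 88.6%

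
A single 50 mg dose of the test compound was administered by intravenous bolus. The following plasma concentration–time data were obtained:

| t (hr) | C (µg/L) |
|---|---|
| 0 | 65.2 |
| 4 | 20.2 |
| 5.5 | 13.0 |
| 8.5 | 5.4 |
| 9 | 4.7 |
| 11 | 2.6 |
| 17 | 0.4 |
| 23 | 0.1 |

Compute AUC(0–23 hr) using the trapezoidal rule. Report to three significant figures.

Trapezoidal AUC_0→23:
  [0→4]: (65.2+20.2)/2 × 4 = 170.8
  [4→5.5]: (20.2+13.0)/2 × 1.5 = 24.9
  [5.5→8.5]: (13.0+5.4)/2 × 3 = 27.6
  [8.5→9]: (5.4+4.7)/2 × 0.5 = 2.525
  [9→11]: (4.7+2.6)/2 × 2 = 7.3
  [11→17]: (2.6+0.4)/2 × 6 = 9.0
  [17→23]: (0.4+0.1)/2 × 6 = 1.5
  Sum = 243.625 µg/L·hr

AUC = 244 µg/L·hr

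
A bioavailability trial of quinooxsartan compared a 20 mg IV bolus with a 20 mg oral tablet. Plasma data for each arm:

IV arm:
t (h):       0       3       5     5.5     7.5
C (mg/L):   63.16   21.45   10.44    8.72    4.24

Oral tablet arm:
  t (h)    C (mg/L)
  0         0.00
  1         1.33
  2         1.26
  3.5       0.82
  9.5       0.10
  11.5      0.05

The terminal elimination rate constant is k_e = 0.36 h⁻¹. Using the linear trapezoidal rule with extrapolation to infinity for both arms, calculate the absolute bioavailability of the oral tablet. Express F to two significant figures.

Trapezoidal AUC_0→7.5 (IV):
  [0→3]: (63.16+21.45)/2 × 3 = 126.915
  [3→5]: (21.45+10.44)/2 × 2 = 31.89
  [5→5.5]: (10.44+8.72)/2 × 0.5 = 4.79
  [5.5→7.5]: (8.72+4.24)/2 × 2 = 12.96
  Sum = 176.555 mg/L·h
IV tail: 4.24/0.36 = 11.778; AUC_iv,0→∞ = 176.555 + 11.778 = 188.333 mg/L·h
Trapezoidal AUC_0→11.5 (oral tablet):
  [0→1]: (0.00+1.33)/2 × 1 = 0.665
  [1→2]: (1.33+1.26)/2 × 1 = 1.295
  [2→3.5]: (1.26+0.82)/2 × 1.5 = 1.56
  [3.5→9.5]: (0.82+0.10)/2 × 6 = 2.76
  [9.5→11.5]: (0.10+0.05)/2 × 2 = 0.15
  Sum = 6.43 mg/L·h
oral tablet tail: 0.05/0.36 = 0.139; AUC_ev,0→∞ = 6.43 + 0.139 = 6.569 mg/L·h
F = (AUC_ev/D_ev)/(AUC_iv/D_iv) = (6.569/20)/(188.333/20) = 0.32845/9.41665 = 0.0349

F = 0.035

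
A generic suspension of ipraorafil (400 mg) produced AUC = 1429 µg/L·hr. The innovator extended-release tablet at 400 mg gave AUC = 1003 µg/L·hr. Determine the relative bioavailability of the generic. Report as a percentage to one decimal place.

F_rel = 142.5%

F_rel = (AUC_test/D_test) / (AUC_ref/D_ref)
      = (1429/400) / (1003/400)
      = 3.5725 / 2.5075 = 1.4247 = 142.47%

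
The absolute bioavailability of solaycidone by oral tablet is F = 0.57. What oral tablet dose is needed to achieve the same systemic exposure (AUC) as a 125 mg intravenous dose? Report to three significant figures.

D_oral = 219 mg

For equal systemic exposure: F × D_ev = D_iv
D_ev = D_iv / F = 125 / 0.57 = 219.298 mg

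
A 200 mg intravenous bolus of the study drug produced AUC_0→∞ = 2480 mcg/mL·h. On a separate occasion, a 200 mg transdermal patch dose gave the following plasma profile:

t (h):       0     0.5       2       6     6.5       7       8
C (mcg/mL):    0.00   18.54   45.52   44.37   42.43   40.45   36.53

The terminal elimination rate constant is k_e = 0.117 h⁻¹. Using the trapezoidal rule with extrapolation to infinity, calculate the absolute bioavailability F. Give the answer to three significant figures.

Trapezoidal AUC_0→8 (transdermal patch):
  [0→0.5]: (0.00+18.54)/2 × 0.5 = 4.635
  [0.5→2]: (18.54+45.52)/2 × 1.5 = 48.045
  [2→6]: (45.52+44.37)/2 × 4 = 179.78
  [6→6.5]: (44.37+42.43)/2 × 0.5 = 21.7
  [6.5→7]: (42.43+40.45)/2 × 0.5 = 20.72
  [7→8]: (40.45+36.53)/2 × 1 = 38.49
  Sum = 313.37 mcg/mL·h
Tail: C_last/k_e = 36.53/0.117 = 312.222
AUC_0→∞ (transdermal patch) = 313.37 + 312.222 = 625.592 mcg/mL·h
F = (AUC_ev/D_ev)/(AUC_iv/D_iv) = (625.592/200)/(2480/200) = 3.12796/12.4 = 0.2523

F = 0.252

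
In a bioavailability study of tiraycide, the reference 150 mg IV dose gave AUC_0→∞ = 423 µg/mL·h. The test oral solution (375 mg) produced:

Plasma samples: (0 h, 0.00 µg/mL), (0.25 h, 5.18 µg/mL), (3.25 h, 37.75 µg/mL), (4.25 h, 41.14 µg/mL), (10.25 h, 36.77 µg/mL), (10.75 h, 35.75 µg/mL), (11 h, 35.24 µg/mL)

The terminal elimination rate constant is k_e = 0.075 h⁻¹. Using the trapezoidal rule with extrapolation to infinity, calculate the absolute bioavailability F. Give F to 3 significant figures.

F = 0.790

Trapezoidal AUC_0→11 (oral solution):
  [0→0.25]: (0.00+5.18)/2 × 0.25 = 0.6475
  [0.25→3.25]: (5.18+37.75)/2 × 3 = 64.395
  [3.25→4.25]: (37.75+41.14)/2 × 1 = 39.445
  [4.25→10.25]: (41.14+36.77)/2 × 6 = 233.73
  [10.25→10.75]: (36.77+35.75)/2 × 0.5 = 18.13
  [10.75→11]: (35.75+35.24)/2 × 0.25 = 8.87375
  Sum = 365.22125 µg/mL·h
Tail: C_last/k_e = 35.24/0.075 = 469.867
AUC_0→∞ (oral solution) = 365.22125 + 469.867 = 835.08825 µg/mL·h
F = (AUC_ev/D_ev)/(AUC_iv/D_iv) = (835.08825/375)/(423/150) = 2.226902/2.82 = 0.7897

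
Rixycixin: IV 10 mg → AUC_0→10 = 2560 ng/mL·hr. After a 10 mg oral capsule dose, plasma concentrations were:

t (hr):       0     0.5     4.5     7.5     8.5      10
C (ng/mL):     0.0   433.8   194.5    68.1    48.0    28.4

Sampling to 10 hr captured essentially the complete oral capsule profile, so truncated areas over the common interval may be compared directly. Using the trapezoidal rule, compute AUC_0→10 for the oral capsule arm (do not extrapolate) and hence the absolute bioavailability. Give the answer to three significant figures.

F = 0.732

Trapezoidal AUC_0→10 (oral capsule):
  [0→0.5]: (0.0+433.8)/2 × 0.5 = 108.45
  [0.5→4.5]: (433.8+194.5)/2 × 4 = 1256.6
  [4.5→7.5]: (194.5+68.1)/2 × 3 = 393.9
  [7.5→8.5]: (68.1+48.0)/2 × 1 = 58.05
  [8.5→10]: (48.0+28.4)/2 × 1.5 = 57.3
  Sum = 1874.3 ng/mL·hr
F = (AUC_ev/D_ev)/(AUC_iv/D_iv) = (1874.3/10)/(2560/10) = 187.43/256 = 0.7321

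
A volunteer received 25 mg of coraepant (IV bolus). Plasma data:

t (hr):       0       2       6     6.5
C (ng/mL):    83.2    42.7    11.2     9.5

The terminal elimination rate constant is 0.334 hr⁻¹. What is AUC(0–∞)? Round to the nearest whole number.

AUC = 267 ng/mL·hr

Trapezoidal AUC_0→6.5:
  [0→2]: (83.2+42.7)/2 × 2 = 125.9
  [2→6]: (42.7+11.2)/2 × 4 = 107.8
  [6→6.5]: (11.2+9.5)/2 × 0.5 = 5.175
  Sum = 238.875 ng/mL·hr
Extrapolated tail: C_last / k_e = 9.5 / 0.334 = 28.443
AUC_0→∞ = 238.875 + 28.443 = 267.318 ng/mL·hr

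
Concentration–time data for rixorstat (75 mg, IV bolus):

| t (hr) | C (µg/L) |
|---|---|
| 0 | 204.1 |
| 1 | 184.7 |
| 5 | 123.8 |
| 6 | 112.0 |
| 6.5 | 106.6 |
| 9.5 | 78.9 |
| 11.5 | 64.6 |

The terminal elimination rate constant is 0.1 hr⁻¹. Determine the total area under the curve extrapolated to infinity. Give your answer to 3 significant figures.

Trapezoidal AUC_0→11.5:
  [0→1]: (204.1+184.7)/2 × 1 = 194.4
  [1→5]: (184.7+123.8)/2 × 4 = 617.0
  [5→6]: (123.8+112.0)/2 × 1 = 117.9
  [6→6.5]: (112.0+106.6)/2 × 0.5 = 54.65
  [6.5→9.5]: (106.6+78.9)/2 × 3 = 278.25
  [9.5→11.5]: (78.9+64.6)/2 × 2 = 143.5
  Sum = 1405.7 µg/L·hr
Extrapolated tail: C_last / k_e = 64.6 / 0.1 = 646.000
AUC_0→∞ = 1405.7 + 646.000 = 2051.7 µg/L·hr

AUC = 2050 µg/L·hr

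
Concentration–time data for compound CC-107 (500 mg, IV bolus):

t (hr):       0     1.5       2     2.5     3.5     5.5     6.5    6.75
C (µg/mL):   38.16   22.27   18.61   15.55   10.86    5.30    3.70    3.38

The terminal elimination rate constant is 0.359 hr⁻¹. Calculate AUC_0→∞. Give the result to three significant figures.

AUC = 108 µg/mL·hr

Trapezoidal AUC_0→6.75:
  [0→1.5]: (38.16+22.27)/2 × 1.5 = 45.3225
  [1.5→2]: (22.27+18.61)/2 × 0.5 = 10.22
  [2→2.5]: (18.61+15.55)/2 × 0.5 = 8.54
  [2.5→3.5]: (15.55+10.86)/2 × 1 = 13.205
  [3.5→5.5]: (10.86+5.30)/2 × 2 = 16.16
  [5.5→6.5]: (5.30+3.70)/2 × 1 = 4.5
  [6.5→6.75]: (3.70+3.38)/2 × 0.25 = 0.885
  Sum = 98.8325 µg/mL·hr
Extrapolated tail: C_last / k_e = 3.38 / 0.359 = 9.415
AUC_0→∞ = 98.8325 + 9.415 = 108.2475 µg/mL·hr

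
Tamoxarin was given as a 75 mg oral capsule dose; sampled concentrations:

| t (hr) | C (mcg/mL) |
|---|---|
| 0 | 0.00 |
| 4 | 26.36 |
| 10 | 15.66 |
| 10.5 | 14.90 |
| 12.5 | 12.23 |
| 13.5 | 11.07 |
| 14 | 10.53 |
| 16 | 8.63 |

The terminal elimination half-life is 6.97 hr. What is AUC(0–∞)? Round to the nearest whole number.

AUC = 337 mcg/mL·hr

Trapezoidal AUC_0→16:
  [0→4]: (0.00+26.36)/2 × 4 = 52.72
  [4→10]: (26.36+15.66)/2 × 6 = 126.06
  [10→10.5]: (15.66+14.90)/2 × 0.5 = 7.64
  [10.5→12.5]: (14.90+12.23)/2 × 2 = 27.13
  [12.5→13.5]: (12.23+11.07)/2 × 1 = 11.65
  [13.5→14]: (11.07+10.53)/2 × 0.5 = 5.4
  [14→16]: (10.53+8.63)/2 × 2 = 19.16
  Sum = 249.76 mcg/mL·hr
k_e = ln2 / t½ = 0.693147 / 6.97 = 0.0994 hr^-1
Extrapolated tail: C_last / k_e = 8.63 / 0.0994 = 86.821
AUC_0→∞ = 249.76 + 86.821 = 336.581 mcg/mL·hr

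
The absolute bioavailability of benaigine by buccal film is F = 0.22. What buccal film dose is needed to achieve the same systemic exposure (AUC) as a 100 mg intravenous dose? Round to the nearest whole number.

For equal systemic exposure: F × D_ev = D_iv
D_ev = D_iv / F = 100 / 0.22 = 454.545 mg

D_buccal = 455 mg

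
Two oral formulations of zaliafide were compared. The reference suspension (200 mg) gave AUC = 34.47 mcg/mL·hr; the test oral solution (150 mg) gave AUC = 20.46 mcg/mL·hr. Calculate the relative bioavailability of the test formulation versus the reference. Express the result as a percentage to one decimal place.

F_rel = (AUC_test/D_test) / (AUC_ref/D_ref)
      = (20.46/150) / (34.47/200)
      = 0.1364 / 0.17235 = 0.7914 = 79.14%

F_rel = 79.1%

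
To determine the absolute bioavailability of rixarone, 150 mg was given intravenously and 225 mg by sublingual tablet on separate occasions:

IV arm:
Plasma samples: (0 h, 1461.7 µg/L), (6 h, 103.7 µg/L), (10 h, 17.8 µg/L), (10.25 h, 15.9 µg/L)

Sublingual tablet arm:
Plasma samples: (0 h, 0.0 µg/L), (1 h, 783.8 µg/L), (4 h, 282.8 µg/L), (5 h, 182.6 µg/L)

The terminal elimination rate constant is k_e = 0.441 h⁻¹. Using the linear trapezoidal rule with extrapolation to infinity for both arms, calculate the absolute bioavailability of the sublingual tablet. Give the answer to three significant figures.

F = 0.353

Trapezoidal AUC_0→10.25 (IV):
  [0→6]: (1461.7+103.7)/2 × 6 = 4696.2
  [6→10]: (103.7+17.8)/2 × 4 = 243.0
  [10→10.25]: (17.8+15.9)/2 × 0.25 = 4.2125
  Sum = 4943.4125 µg/L·h
IV tail: 15.9/0.441 = 36.054; AUC_iv,0→∞ = 4943.4125 + 36.054 = 4979.4665 µg/L·h
Trapezoidal AUC_0→5 (sublingual tablet):
  [0→1]: (0.0+783.8)/2 × 1 = 391.9
  [1→4]: (783.8+282.8)/2 × 3 = 1599.9
  [4→5]: (282.8+182.6)/2 × 1 = 232.7
  Sum = 2224.5 µg/L·h
sublingual tablet tail: 182.6/0.441 = 414.059; AUC_ev,0→∞ = 2224.5 + 414.059 = 2638.559 µg/L·h
F = (AUC_ev/D_ev)/(AUC_iv/D_iv) = (2638.559/225)/(4979.4665/150) = 11.7269/33.1964 = 0.3533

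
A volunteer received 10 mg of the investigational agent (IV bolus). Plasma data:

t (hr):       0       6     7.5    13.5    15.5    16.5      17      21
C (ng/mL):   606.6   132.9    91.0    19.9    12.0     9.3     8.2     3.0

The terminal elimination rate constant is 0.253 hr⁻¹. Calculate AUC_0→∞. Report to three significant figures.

AUC = 2800 ng/mL·hr

Trapezoidal AUC_0→21:
  [0→6]: (606.6+132.9)/2 × 6 = 2218.5
  [6→7.5]: (132.9+91.0)/2 × 1.5 = 167.925
  [7.5→13.5]: (91.0+19.9)/2 × 6 = 332.7
  [13.5→15.5]: (19.9+12.0)/2 × 2 = 31.9
  [15.5→16.5]: (12.0+9.3)/2 × 1 = 10.65
  [16.5→17]: (9.3+8.2)/2 × 0.5 = 4.375
  [17→21]: (8.2+3.0)/2 × 4 = 22.4
  Sum = 2788.45 ng/mL·hr
Extrapolated tail: C_last / k_e = 3.0 / 0.253 = 11.858
AUC_0→∞ = 2788.45 + 11.858 = 2800.308 ng/mL·hr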